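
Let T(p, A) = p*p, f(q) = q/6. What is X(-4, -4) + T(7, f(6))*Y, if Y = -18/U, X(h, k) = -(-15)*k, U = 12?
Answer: -267/2 ≈ -133.50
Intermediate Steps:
X(h, k) = 15*k
f(q) = q/6 (f(q) = q*(⅙) = q/6)
Y = -3/2 (Y = -18/12 = -18*1/12 = -3/2 ≈ -1.5000)
T(p, A) = p²
X(-4, -4) + T(7, f(6))*Y = 15*(-4) + 7²*(-3/2) = -60 + 49*(-3/2) = -60 - 147/2 = -267/2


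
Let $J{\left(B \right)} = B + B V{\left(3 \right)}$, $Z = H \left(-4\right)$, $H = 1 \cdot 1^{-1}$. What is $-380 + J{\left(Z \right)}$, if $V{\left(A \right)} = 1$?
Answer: $-388$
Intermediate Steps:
$H = 1$ ($H = 1 \cdot 1 = 1$)
$Z = -4$ ($Z = 1 \left(-4\right) = -4$)
$J{\left(B \right)} = 2 B$ ($J{\left(B \right)} = B + B 1 = B + B = 2 B$)
$-380 + J{\left(Z \right)} = -380 + 2 \left(-4\right) = -380 - 8 = -388$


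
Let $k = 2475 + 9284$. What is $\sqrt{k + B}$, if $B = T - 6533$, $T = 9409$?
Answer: $\sqrt{14635} \approx 120.98$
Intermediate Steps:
$k = 11759$
$B = 2876$ ($B = 9409 - 6533 = 2876$)
$\sqrt{k + B} = \sqrt{11759 + 2876} = \sqrt{14635}$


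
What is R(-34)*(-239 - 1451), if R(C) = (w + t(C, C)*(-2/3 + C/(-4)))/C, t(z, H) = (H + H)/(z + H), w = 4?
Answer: 59995/102 ≈ 588.19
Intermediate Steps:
t(z, H) = 2*H/(H + z) (t(z, H) = (2*H)/(H + z) = 2*H/(H + z))
R(C) = (10/3 - C/4)/C (R(C) = (4 + (2*C/(C + C))*(-2/3 + C/(-4)))/C = (4 + (2*C/((2*C)))*(-2*⅓ + C*(-¼)))/C = (4 + (2*C*(1/(2*C)))*(-⅔ - C/4))/C = (4 + 1*(-⅔ - C/4))/C = (4 + (-⅔ - C/4))/C = (10/3 - C/4)/C)
R(-34)*(-239 - 1451) = ((1/12)*(40 - 3*(-34))/(-34))*(-239 - 1451) = ((1/12)*(-1/34)*(40 + 102))*(-1690) = ((1/12)*(-1/34)*142)*(-1690) = -71/204*(-1690) = 59995/102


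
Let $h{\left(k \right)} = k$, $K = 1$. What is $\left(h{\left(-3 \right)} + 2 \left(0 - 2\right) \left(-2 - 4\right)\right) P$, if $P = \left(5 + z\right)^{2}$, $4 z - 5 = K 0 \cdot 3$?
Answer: $\frac{13125}{16} \approx 820.31$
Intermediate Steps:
$z = \frac{5}{4}$ ($z = \frac{5}{4} + \frac{1 \cdot 0 \cdot 3}{4} = \frac{5}{4} + \frac{0 \cdot 3}{4} = \frac{5}{4} + \frac{1}{4} \cdot 0 = \frac{5}{4} + 0 = \frac{5}{4} \approx 1.25$)
$P = \frac{625}{16}$ ($P = \left(5 + \frac{5}{4}\right)^{2} = \left(\frac{25}{4}\right)^{2} = \frac{625}{16} \approx 39.063$)
$\left(h{\left(-3 \right)} + 2 \left(0 - 2\right) \left(-2 - 4\right)\right) P = \left(-3 + 2 \left(0 - 2\right) \left(-2 - 4\right)\right) \frac{625}{16} = \left(-3 + 2 \left(\left(-2\right) \left(-6\right)\right)\right) \frac{625}{16} = \left(-3 + 2 \cdot 12\right) \frac{625}{16} = \left(-3 + 24\right) \frac{625}{16} = 21 \cdot \frac{625}{16} = \frac{13125}{16}$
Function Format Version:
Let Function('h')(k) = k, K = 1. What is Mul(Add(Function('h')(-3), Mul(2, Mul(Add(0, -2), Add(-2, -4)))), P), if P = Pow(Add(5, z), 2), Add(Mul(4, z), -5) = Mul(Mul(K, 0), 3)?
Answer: Rational(13125, 16) ≈ 820.31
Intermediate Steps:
z = Rational(5, 4) (z = Add(Rational(5, 4), Mul(Rational(1, 4), Mul(Mul(1, 0), 3))) = Add(Rational(5, 4), Mul(Rational(1, 4), Mul(0, 3))) = Add(Rational(5, 4), Mul(Rational(1, 4), 0)) = Add(Rational(5, 4), 0) = Rational(5, 4) ≈ 1.2500)
P = Rational(625, 16) (P = Pow(Add(5, Rational(5, 4)), 2) = Pow(Rational(25, 4), 2) = Rational(625, 16) ≈ 39.063)
Mul(Add(Function('h')(-3), Mul(2, Mul(Add(0, -2), Add(-2, -4)))), P) = Mul(Add(-3, Mul(2, Mul(Add(0, -2), Add(-2, -4)))), Rational(625, 16)) = Mul(Add(-3, Mul(2, Mul(-2, -6))), Rational(625, 16)) = Mul(Add(-3, Mul(2, 12)), Rational(625, 16)) = Mul(Add(-3, 24), Rational(625, 16)) = Mul(21, Rational(625, 16)) = Rational(13125, 16)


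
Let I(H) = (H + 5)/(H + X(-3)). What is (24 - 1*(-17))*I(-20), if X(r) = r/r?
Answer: 615/19 ≈ 32.368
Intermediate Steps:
X(r) = 1
I(H) = (5 + H)/(1 + H) (I(H) = (H + 5)/(H + 1) = (5 + H)/(1 + H))
(24 - 1*(-17))*I(-20) = (24 - 1*(-17))*((5 - 20)/(1 - 20)) = (24 + 17)*(-15/(-19)) = 41*(-1/19*(-15)) = 41*(15/19) = 615/19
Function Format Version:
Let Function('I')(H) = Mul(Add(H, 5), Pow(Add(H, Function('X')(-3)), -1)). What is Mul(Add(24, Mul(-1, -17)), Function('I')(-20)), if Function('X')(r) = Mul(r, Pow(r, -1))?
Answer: Rational(615, 19) ≈ 32.368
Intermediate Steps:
Function('X')(r) = 1
Function('I')(H) = Mul(Pow(Add(1, H), -1), Add(5, H)) (Function('I')(H) = Mul(Add(H, 5), Pow(Add(H, 1), -1)) = Mul(Add(5, H), Pow(Add(1, H), -1)) = Mul(Pow(Add(1, H), -1), Add(5, H)))
Mul(Add(24, Mul(-1, -17)), Function('I')(-20)) = Mul(Add(24, Mul(-1, -17)), Mul(Pow(Add(1, -20), -1), Add(5, -20))) = Mul(Add(24, 17), Mul(Pow(-19, -1), -15)) = Mul(41, Mul(Rational(-1, 19), -15)) = Mul(41, Rational(15, 19)) = Rational(615, 19)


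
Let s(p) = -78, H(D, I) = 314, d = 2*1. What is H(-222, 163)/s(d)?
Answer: -157/39 ≈ -4.0256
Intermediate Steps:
d = 2
H(-222, 163)/s(d) = 314/(-78) = 314*(-1/78) = -157/39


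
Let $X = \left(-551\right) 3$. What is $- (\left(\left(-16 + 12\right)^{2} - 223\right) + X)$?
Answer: $1860$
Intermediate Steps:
$X = -1653$
$- (\left(\left(-16 + 12\right)^{2} - 223\right) + X) = - (\left(\left(-16 + 12\right)^{2} - 223\right) - 1653) = - (\left(\left(-4\right)^{2} - 223\right) - 1653) = - (\left(16 - 223\right) - 1653) = - (-207 - 1653) = \left(-1\right) \left(-1860\right) = 1860$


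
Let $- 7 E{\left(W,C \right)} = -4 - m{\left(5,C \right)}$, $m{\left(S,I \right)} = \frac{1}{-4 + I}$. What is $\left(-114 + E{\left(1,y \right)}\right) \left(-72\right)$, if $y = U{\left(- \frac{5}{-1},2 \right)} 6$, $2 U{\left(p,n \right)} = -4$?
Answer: $\frac{16335}{2} \approx 8167.5$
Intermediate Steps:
$U{\left(p,n \right)} = -2$ ($U{\left(p,n \right)} = \frac{1}{2} \left(-4\right) = -2$)
$y = -12$ ($y = \left(-2\right) 6 = -12$)
$E{\left(W,C \right)} = \frac{4}{7} + \frac{1}{7 \left(-4 + C\right)}$ ($E{\left(W,C \right)} = - \frac{-4 - \frac{1}{-4 + C}}{7} = \frac{4}{7} + \frac{1}{7 \left(-4 + C\right)}$)
$\left(-114 + E{\left(1,y \right)}\right) \left(-72\right) = \left(-114 + \frac{-15 + 4 \left(-12\right)}{7 \left(-4 - 12\right)}\right) \left(-72\right) = \left(-114 + \frac{-15 - 48}{7 \left(-16\right)}\right) \left(-72\right) = \left(-114 + \frac{1}{7} \left(- \frac{1}{16}\right) \left(-63\right)\right) \left(-72\right) = \left(-114 + \frac{9}{16}\right) \left(-72\right) = \left(- \frac{1815}{16}\right) \left(-72\right) = \frac{16335}{2}$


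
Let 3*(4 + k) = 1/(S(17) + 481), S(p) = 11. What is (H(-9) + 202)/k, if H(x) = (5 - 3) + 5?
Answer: -308484/5903 ≈ -52.259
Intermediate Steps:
H(x) = 7 (H(x) = 2 + 5 = 7)
k = -5903/1476 (k = -4 + 1/(3*(11 + 481)) = -4 + (1/3)/492 = -4 + (1/3)*(1/492) = -4 + 1/1476 = -5903/1476 ≈ -3.9993)
(H(-9) + 202)/k = (7 + 202)/(-5903/1476) = 209*(-1476/5903) = -308484/5903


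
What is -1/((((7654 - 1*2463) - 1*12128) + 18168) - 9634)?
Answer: -1/1597 ≈ -0.00062617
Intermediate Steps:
-1/((((7654 - 1*2463) - 1*12128) + 18168) - 9634) = -1/((((7654 - 2463) - 12128) + 18168) - 9634) = -1/(((5191 - 12128) + 18168) - 9634) = -1/((-6937 + 18168) - 9634) = -1/(11231 - 9634) = -1/1597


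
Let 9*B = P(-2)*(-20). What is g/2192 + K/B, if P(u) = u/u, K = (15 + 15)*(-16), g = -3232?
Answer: 29390/137 ≈ 214.53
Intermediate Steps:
K = -480 (K = 30*(-16) = -480)
P(u) = 1
B = -20/9 (B = (1*(-20))/9 = (⅑)*(-20) = -20/9 ≈ -2.2222)
g/2192 + K/B = -3232/2192 - 480/(-20/9) = -3232*1/2192 - 480*(-9/20) = -202/137 + 216 = 29390/137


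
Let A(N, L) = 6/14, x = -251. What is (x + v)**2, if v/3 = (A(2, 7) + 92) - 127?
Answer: 6165289/49 ≈ 1.2582e+5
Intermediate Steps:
A(N, L) = 3/7 (A(N, L) = 6*(1/14) = 3/7)
v = -726/7 (v = 3*((3/7 + 92) - 127) = 3*(647/7 - 127) = 3*(-242/7) = -726/7 ≈ -103.71)
(x + v)**2 = (-251 - 726/7)**2 = (-2483/7)**2 = 6165289/49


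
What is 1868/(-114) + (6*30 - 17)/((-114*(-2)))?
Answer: -1191/76 ≈ -15.671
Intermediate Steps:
1868/(-114) + (6*30 - 17)/((-114*(-2))) = 1868*(-1/114) + (180 - 17)/228 = -934/57 + 163*(1/228) = -934/57 + 163/228 = -1191/76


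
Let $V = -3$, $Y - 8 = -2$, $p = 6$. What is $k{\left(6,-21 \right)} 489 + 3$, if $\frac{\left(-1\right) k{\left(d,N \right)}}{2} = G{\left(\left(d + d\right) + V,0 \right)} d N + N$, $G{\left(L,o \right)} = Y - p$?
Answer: $20541$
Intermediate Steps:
$Y = 6$ ($Y = 8 - 2 = 6$)
$G{\left(L,o \right)} = 0$ ($G{\left(L,o \right)} = 6 - 6 = 0$)
$k{\left(d,N \right)} = - 2 N$ ($k{\left(d,N \right)} = - 2 \left(0 d N + N\right) = - 2 \left(0 N + N\right) = - 2 \left(0 + N\right) = - 2 N$)
$k{\left(6,-21 \right)} 489 + 3 = \left(-2\right) \left(-21\right) 489 + 3 = 42 \cdot 489 + 3 = 20538 + 3 = 20541$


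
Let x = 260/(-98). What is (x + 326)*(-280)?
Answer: -633760/7 ≈ -90537.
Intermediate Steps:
x = -130/49 (x = 260*(-1/98) = -130/49 ≈ -2.6531)
(x + 326)*(-280) = (-130/49 + 326)*(-280) = (15844/49)*(-280) = -633760/7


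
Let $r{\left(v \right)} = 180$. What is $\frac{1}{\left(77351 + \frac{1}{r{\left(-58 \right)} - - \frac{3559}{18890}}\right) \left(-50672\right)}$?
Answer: $- \frac{3403759}{13341136034782928} \approx -2.5513 \cdot 10^{-10}$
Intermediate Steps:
$\frac{1}{\left(77351 + \frac{1}{r{\left(-58 \right)} - - \frac{3559}{18890}}\right) \left(-50672\right)} = \frac{1}{\left(77351 + \frac{1}{180 - - \frac{3559}{18890}}\right) \left(-50672\right)} = \frac{1}{77351 + \frac{1}{180 - \left(-3559\right) \frac{1}{18890}}} \left(- \frac{1}{50672}\right) = \frac{1}{77351 + \frac{1}{180 - - \frac{3559}{18890}}} \left(- \frac{1}{50672}\right) = \frac{1}{77351 + \frac{1}{180 + \frac{3559}{18890}}} \left(- \frac{1}{50672}\right) = \frac{1}{77351 + \frac{1}{\frac{3403759}{18890}}} \left(- \frac{1}{50672}\right) = \frac{1}{77351 + \frac{18890}{3403759}} \left(- \frac{1}{50672}\right) = \frac{1}{\frac{263284181299}{3403759}} \left(- \frac{1}{50672}\right) = \frac{3403759}{263284181299} \left(- \frac{1}{50672}\right) = - \frac{3403759}{13341136034782928}$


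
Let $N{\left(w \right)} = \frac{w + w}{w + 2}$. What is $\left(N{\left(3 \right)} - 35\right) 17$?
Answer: $- \frac{2873}{5} \approx -574.6$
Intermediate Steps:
$N{\left(w \right)} = \frac{2 w}{2 + w}$
$\left(N{\left(3 \right)} - 35\right) 17 = \left(2 \cdot 3 \frac{1}{2 + 3} - 35\right) 17 = \left(2 \cdot 3 \cdot \frac{1}{5} - 35\right) 17 = \left(\frac{6}{5} - 35\right) 17 = \left(- \frac{169}{5}\right) 17 = - \frac{2873}{5}$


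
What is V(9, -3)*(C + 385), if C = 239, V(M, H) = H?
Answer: -1872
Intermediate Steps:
V(9, -3)*(C + 385) = -3*(239 + 385) = -3*624 = -1872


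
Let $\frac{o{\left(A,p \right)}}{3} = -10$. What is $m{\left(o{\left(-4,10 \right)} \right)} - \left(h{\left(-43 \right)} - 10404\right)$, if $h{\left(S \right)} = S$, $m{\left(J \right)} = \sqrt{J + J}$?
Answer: $10447 + 2 i \sqrt{15} \approx 10447.0 + 7.746 i$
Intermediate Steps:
$o{\left(A,p \right)} = -30$ ($o{\left(A,p \right)} = 3 \left(-10\right) = -30$)
$m{\left(J \right)} = \sqrt{2} \sqrt{J}$ ($m{\left(J \right)} = \sqrt{2 J} = \sqrt{2} \sqrt{J}$)
$m{\left(o{\left(-4,10 \right)} \right)} - \left(h{\left(-43 \right)} - 10404\right) = \sqrt{2} \sqrt{-30} - \left(-43 - 10404\right) = \sqrt{2} i \sqrt{30} - -10447 = 2 i \sqrt{15} + 10447 = 10447 + 2 i \sqrt{15}$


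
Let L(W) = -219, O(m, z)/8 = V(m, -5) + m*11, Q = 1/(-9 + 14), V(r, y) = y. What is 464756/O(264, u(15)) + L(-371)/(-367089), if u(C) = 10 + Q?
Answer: 14217657861/709460674 ≈ 20.040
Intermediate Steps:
Q = ⅕ (Q = 1/5 = ⅕ ≈ 0.20000)
u(C) = 51/5 (u(C) = 10 + ⅕ = 51/5)
O(m, z) = -40 + 88*m (O(m, z) = 8*(-5 + m*11) = 8*(-5 + 11*m) = -40 + 88*m)
464756/O(264, u(15)) + L(-371)/(-367089) = 464756/(-40 + 88*264) - 219/(-367089) = 464756/(-40 + 23232) - 219*(-1/367089) = 464756/23192 + 73/122363 = 464756*(1/23192) + 73/122363 = 116189/5798 + 73/122363 = 14217657861/709460674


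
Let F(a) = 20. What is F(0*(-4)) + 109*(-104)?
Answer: -11316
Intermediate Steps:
F(0*(-4)) + 109*(-104) = 20 + 109*(-104) = 20 - 11336 = -11316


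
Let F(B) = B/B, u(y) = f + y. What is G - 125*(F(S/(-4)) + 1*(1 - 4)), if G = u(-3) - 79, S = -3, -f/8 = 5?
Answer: 128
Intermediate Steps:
f = -40 (f = -8*5 = -40)
u(y) = -40 + y
F(B) = 1
G = -122 (G = (-40 - 3) - 79 = -43 - 79 = -122)
G - 125*(F(S/(-4)) + 1*(1 - 4)) = -122 - 125*(1 + 1*(1 - 4)) = -122 - 125*(1 + 1*(-3)) = -122 - 125*(1 - 3) = -122 - 125*(-2) = -122 + 250 = 128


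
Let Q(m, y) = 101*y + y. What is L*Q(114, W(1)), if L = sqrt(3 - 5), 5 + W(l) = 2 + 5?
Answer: 204*I*sqrt(2) ≈ 288.5*I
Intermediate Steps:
W(l) = 2 (W(l) = -5 + (2 + 5) = -5 + 7 = 2)
Q(m, y) = 102*y
L = I*sqrt(2) (L = sqrt(-2) = I*sqrt(2) ≈ 1.4142*I)
L*Q(114, W(1)) = (I*sqrt(2))*(102*2) = (I*sqrt(2))*204 = 204*I*sqrt(2)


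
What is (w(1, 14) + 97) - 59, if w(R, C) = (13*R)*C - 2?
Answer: 218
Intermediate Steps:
w(R, C) = -2 + 13*C*R (w(R, C) = 13*C*R - 2 = -2 + 13*C*R)
(w(1, 14) + 97) - 59 = ((-2 + 13*14*1) + 97) - 59 = ((-2 + 182) + 97) - 59 = (180 + 97) - 59 = 277 - 59 = 218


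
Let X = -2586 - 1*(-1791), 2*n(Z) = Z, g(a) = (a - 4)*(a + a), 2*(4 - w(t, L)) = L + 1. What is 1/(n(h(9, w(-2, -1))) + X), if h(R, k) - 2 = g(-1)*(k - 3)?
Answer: -1/789 ≈ -0.0012674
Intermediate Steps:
w(t, L) = 7/2 - L/2 (w(t, L) = 4 - (L + 1)/2 = 4 - (1 + L)/2 = 4 + (-½ - L/2) = 7/2 - L/2)
g(a) = 2*a*(-4 + a) (g(a) = (-4 + a)*(2*a) = 2*a*(-4 + a))
h(R, k) = -28 + 10*k (h(R, k) = 2 + (2*(-1)*(-4 - 1))*(k - 3) = 2 + (2*(-1)*(-5))*(-3 + k) = 2 + 10*(-3 + k) = 2 + (-30 + 10*k) = -28 + 10*k)
n(Z) = Z/2
X = -795 (X = -2586 + 1791 = -795)
1/(n(h(9, w(-2, -1))) + X) = 1/((-28 + 10*(7/2 - ½*(-1)))/2 - 795) = 1/((-28 + 10*(7/2 + ½))/2 - 795) = 1/((-28 + 10*4)/2 - 795) = 1/((-28 + 40)/2 - 795) = 1/((½)*12 - 795) = 1/(6 - 795) = 1/(-789) = -1/789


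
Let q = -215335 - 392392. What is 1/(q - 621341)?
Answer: -1/1229068 ≈ -8.1362e-7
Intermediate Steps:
q = -607727
1/(q - 621341) = 1/(-607727 - 621341) = 1/(-1229068) = -1/1229068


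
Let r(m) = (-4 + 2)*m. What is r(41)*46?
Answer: -3772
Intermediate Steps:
r(m) = -2*m
r(41)*46 = -2*41*46 = -82*46 = -3772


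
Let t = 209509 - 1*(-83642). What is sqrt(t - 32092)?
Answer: sqrt(261059) ≈ 510.94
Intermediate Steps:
t = 293151 (t = 209509 + 83642 = 293151)
sqrt(t - 32092) = sqrt(293151 - 32092) = sqrt(261059)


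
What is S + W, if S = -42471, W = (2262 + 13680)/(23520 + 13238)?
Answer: -780566538/18379 ≈ -42471.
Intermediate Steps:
W = 7971/18379 (W = 15942/36758 = 15942*(1/36758) = 7971/18379 ≈ 0.43370)
S + W = -42471 + 7971/18379 = -780566538/18379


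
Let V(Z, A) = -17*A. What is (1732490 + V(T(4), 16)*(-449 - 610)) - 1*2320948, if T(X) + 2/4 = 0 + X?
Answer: -300410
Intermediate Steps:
T(X) = -½ + X (T(X) = -½ + (0 + X) = -½ + X)
(1732490 + V(T(4), 16)*(-449 - 610)) - 1*2320948 = (1732490 + (-17*16)*(-449 - 610)) - 1*2320948 = (1732490 - 272*(-1059)) - 2320948 = (1732490 + 288048) - 2320948 = 2020538 - 2320948 = -300410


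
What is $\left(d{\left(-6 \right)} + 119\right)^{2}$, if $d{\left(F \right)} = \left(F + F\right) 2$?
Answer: $9025$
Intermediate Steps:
$d{\left(F \right)} = 4 F$ ($d{\left(F \right)} = 2 F 2 = 4 F$)
$\left(d{\left(-6 \right)} + 119\right)^{2} = \left(4 \left(-6\right) + 119\right)^{2} = \left(-24 + 119\right)^{2} = 95^{2} = 9025$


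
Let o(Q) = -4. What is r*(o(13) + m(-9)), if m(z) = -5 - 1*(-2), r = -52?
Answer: 364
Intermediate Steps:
m(z) = -3 (m(z) = -5 + 2 = -3)
r*(o(13) + m(-9)) = -52*(-4 - 3) = -52*(-7) = 364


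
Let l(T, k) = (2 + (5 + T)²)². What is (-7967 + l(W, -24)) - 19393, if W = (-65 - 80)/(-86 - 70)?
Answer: -15385957850351/592240896 ≈ -25979.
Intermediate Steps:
W = 145/156 (W = -145/(-156) = -145*(-1/156) = 145/156 ≈ 0.92949)
(-7967 + l(W, -24)) - 19393 = (-7967 + (2 + (5 + 145/156)²)²) - 19393 = (-7967 + (2 + (925/156)²)²) - 19393 = (-7967 + (2 + 855625/24336)²) - 19393 = (-7967 + (904297/24336)²) - 19393 = (-7967 + 817753064209/592240896) - 19393 = -3900630154223/592240896 - 19393 = -15385957850351/592240896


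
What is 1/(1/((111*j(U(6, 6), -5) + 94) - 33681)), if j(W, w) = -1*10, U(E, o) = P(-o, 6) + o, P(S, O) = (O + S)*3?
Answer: -34697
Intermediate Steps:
P(S, O) = 3*O + 3*S
U(E, o) = 18 - 2*o (U(E, o) = (3*6 + 3*(-o)) + o = (18 - 3*o) + o = 18 - 2*o)
j(W, w) = -10
1/(1/((111*j(U(6, 6), -5) + 94) - 33681)) = 1/(1/((111*(-10) + 94) - 33681)) = 1/(1/((-1110 + 94) - 33681)) = 1/(1/(-1016 - 33681)) = 1/(1/(-34697)) = 1/(-1/34697) = -34697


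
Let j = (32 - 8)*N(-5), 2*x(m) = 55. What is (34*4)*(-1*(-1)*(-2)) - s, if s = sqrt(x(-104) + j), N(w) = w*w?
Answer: -272 - sqrt(2510)/2 ≈ -297.05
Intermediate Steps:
x(m) = 55/2 (x(m) = (1/2)*55 = 55/2)
N(w) = w**2
j = 600 (j = (32 - 8)*(-5)**2 = 24*25 = 600)
s = sqrt(2510)/2 (s = sqrt(55/2 + 600) = sqrt(1255/2) = sqrt(2510)/2 ≈ 25.050)
(34*4)*(-1*(-1)*(-2)) - s = (34*4)*(-1*(-1)*(-2)) - sqrt(2510)/2 = 136*(1*(-2)) - sqrt(2510)/2 = 136*(-2) - sqrt(2510)/2 = -272 - sqrt(2510)/2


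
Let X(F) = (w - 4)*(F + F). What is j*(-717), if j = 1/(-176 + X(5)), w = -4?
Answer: 717/256 ≈ 2.8008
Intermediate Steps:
X(F) = -16*F (X(F) = (-4 - 4)*(F + F) = -16*F)
j = -1/256 (j = 1/(-176 - 16*5) = 1/(-176 - 80) = 1/(-256) = -1/256 ≈ -0.0039063)
j*(-717) = -1/256*(-717) = 717/256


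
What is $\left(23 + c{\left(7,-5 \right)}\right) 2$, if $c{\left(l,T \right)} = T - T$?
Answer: $46$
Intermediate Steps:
$c{\left(l,T \right)} = 0$
$\left(23 + c{\left(7,-5 \right)}\right) 2 = \left(23 + 0\right) 2 = 23 \cdot 2 = 46$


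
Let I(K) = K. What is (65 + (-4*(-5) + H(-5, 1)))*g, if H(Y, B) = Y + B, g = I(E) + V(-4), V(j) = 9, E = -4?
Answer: 405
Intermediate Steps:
g = 5 (g = -4 + 9 = 5)
H(Y, B) = B + Y
(65 + (-4*(-5) + H(-5, 1)))*g = (65 + (-4*(-5) + (1 - 5)))*5 = (65 + (20 - 4))*5 = (65 + 16)*5 = 81*5 = 405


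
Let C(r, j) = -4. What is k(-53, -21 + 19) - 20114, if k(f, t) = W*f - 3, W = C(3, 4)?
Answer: -19905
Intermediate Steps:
W = -4
k(f, t) = -3 - 4*f (k(f, t) = -4*f - 3 = -3 - 4*f)
k(-53, -21 + 19) - 20114 = (-3 - 4*(-53)) - 20114 = (-3 + 212) - 20114 = 209 - 20114 = -19905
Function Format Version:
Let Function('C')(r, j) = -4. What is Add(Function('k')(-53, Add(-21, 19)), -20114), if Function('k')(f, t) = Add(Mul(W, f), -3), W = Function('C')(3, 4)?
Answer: -19905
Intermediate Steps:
W = -4
Function('k')(f, t) = Add(-3, Mul(-4, f)) (Function('k')(f, t) = Add(Mul(-4, f), -3) = Add(-3, Mul(-4, f)))
Add(Function('k')(-53, Add(-21, 19)), -20114) = Add(Add(-3, Mul(-4, -53)), -20114) = Add(Add(-3, 212), -20114) = Add(209, -20114) = -19905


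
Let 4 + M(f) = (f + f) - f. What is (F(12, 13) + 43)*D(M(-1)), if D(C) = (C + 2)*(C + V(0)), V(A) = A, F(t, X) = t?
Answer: 825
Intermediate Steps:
M(f) = -4 + f (M(f) = -4 + ((f + f) - f) = -4 + (2*f - f) = -4 + f)
D(C) = C*(2 + C) (D(C) = (C + 2)*(C + 0) = (2 + C)*C = C*(2 + C))
(F(12, 13) + 43)*D(M(-1)) = (12 + 43)*((-4 - 1)*(2 + (-4 - 1))) = 55*(-5*(2 - 5)) = 55*(-5*(-3)) = 55*15 = 825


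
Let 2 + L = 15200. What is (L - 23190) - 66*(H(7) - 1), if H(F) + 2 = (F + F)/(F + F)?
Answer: -7860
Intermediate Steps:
L = 15198 (L = -2 + 15200 = 15198)
H(F) = -1 (H(F) = -2 + (F + F)/(F + F) = -2 + (2*F)/((2*F)) = -2 + (2*F)*(1/(2*F)) = -2 + 1 = -1)
(L - 23190) - 66*(H(7) - 1) = (15198 - 23190) - 66*(-1 - 1) = -7992 - 66*(-2) = -7992 + 132 = -7860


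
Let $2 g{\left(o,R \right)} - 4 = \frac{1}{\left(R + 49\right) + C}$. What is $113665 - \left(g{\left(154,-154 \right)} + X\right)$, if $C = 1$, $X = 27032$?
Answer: $\frac{18019249}{208} \approx 86631.0$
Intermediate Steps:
$g{\left(o,R \right)} = 2 + \frac{1}{2 \left(50 + R\right)}$ ($g{\left(o,R \right)} = 2 + \frac{1}{2 \left(\left(R + 49\right) + 1\right)} = 2 + \frac{1}{2 \left(\left(49 + R\right) + 1\right)} = 2 + \frac{1}{2 \left(50 + R\right)}$)
$113665 - \left(g{\left(154,-154 \right)} + X\right) = 113665 - \left(\frac{201 + 4 \left(-154\right)}{2 \left(50 - 154\right)} + 27032\right) = 113665 - \left(\frac{201 - 616}{2 \left(-104\right)} + 27032\right) = 113665 - \left(\frac{1}{2} \left(- \frac{1}{104}\right) \left(-415\right) + 27032\right) = 113665 - \left(\frac{415}{208} + 27032\right) = 113665 - \frac{5623071}{208} = \frac{18019249}{208}$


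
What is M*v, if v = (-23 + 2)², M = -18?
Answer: -7938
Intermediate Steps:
v = 441 (v = (-21)² = 441)
M*v = -18*441 = -7938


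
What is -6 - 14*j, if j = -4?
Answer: 50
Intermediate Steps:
-6 - 14*j = -6 - 14*(-4) = -6 + 56 = 50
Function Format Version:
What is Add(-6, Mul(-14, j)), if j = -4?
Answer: 50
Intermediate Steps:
Add(-6, Mul(-14, j)) = Add(-6, Mul(-14, -4)) = Add(-6, 56) = 50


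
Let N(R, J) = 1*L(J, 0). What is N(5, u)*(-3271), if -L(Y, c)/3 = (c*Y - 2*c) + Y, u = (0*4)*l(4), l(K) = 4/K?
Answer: 0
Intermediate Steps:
u = 0 (u = (0*4)*(4/4) = 0*(4*(¼)) = 0*1 = 0)
L(Y, c) = -3*Y + 6*c - 3*Y*c (L(Y, c) = -3*((c*Y - 2*c) + Y) = -3*((Y*c - 2*c) + Y) = -3*((-2*c + Y*c) + Y) = -3*(Y - 2*c + Y*c) = -3*Y + 6*c - 3*Y*c)
N(R, J) = -3*J (N(R, J) = 1*(-3*J + 6*0 - 3*J*0) = 1*(-3*J + 0 + 0) = 1*(-3*J) = -3*J)
N(5, u)*(-3271) = -3*0*(-3271) = 0*(-3271) = 0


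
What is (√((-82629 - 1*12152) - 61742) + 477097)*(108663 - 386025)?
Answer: -132328578114 - 277362*I*√156523 ≈ -1.3233e+11 - 1.0973e+8*I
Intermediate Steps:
(√((-82629 - 1*12152) - 61742) + 477097)*(108663 - 386025) = (√((-82629 - 12152) - 61742) + 477097)*(-277362) = (√(-94781 - 61742) + 477097)*(-277362) = (√(-156523) + 477097)*(-277362) = (I*√156523 + 477097)*(-277362) = (477097 + I*√156523)*(-277362) = -132328578114 - 277362*I*√156523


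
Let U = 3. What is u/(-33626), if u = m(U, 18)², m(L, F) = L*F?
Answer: -1458/16813 ≈ -0.086719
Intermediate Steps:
m(L, F) = F*L
u = 2916 (u = (18*3)² = 54² = 2916)
u/(-33626) = 2916/(-33626) = 2916*(-1/33626) = -1458/16813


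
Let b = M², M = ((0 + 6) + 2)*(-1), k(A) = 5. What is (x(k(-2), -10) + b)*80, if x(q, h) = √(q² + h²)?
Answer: 5120 + 400*√5 ≈ 6014.4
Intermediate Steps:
x(q, h) = √(h² + q²)
M = -8 (M = (6 + 2)*(-1) = 8*(-1) = -8)
b = 64 (b = (-8)² = 64)
(x(k(-2), -10) + b)*80 = (√((-10)² + 5²) + 64)*80 = (√(100 + 25) + 64)*80 = (√125 + 64)*80 = (5*√5 + 64)*80 = (64 + 5*√5)*80 = 5120 + 400*√5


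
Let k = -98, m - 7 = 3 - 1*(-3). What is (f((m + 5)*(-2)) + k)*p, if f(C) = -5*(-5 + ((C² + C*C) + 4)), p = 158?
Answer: -2062374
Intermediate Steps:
m = 13 (m = 7 + (3 - 1*(-3)) = 7 + (3 + 3) = 7 + 6 = 13)
f(C) = 5 - 10*C² (f(C) = -5*(-5 + ((C² + C²) + 4)) = -5*(-5 + (2*C² + 4)) = -5*(-5 + (4 + 2*C²)) = -5*(-1 + 2*C²) = 5 - 10*C²)
(f((m + 5)*(-2)) + k)*p = ((5 - 10*4*(13 + 5)²) - 98)*158 = ((5 - 10*(18*(-2))²) - 98)*158 = ((5 - 10*(-36)²) - 98)*158 = ((5 - 10*1296) - 98)*158 = ((5 - 12960) - 98)*158 = (-12955 - 98)*158 = -13053*158 = -2062374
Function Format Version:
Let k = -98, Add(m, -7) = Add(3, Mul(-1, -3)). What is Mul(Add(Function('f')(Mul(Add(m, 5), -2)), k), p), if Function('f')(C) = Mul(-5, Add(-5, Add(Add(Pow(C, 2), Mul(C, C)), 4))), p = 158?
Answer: -2062374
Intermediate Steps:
m = 13 (m = Add(7, Add(3, Mul(-1, -3))) = Add(7, Add(3, 3)) = Add(7, 6) = 13)
Function('f')(C) = Add(5, Mul(-10, Pow(C, 2))) (Function('f')(C) = Mul(-5, Add(-5, Add(Add(Pow(C, 2), Pow(C, 2)), 4))) = Mul(-5, Add(-5, Add(Mul(2, Pow(C, 2)), 4))) = Mul(-5, Add(-5, Add(4, Mul(2, Pow(C, 2))))) = Mul(-5, Add(-1, Mul(2, Pow(C, 2)))) = Add(5, Mul(-10, Pow(C, 2))))
Mul(Add(Function('f')(Mul(Add(m, 5), -2)), k), p) = Mul(Add(Add(5, Mul(-10, Pow(Mul(Add(13, 5), -2), 2))), -98), 158) = Mul(Add(Add(5, Mul(-10, Pow(Mul(18, -2), 2))), -98), 158) = Mul(Add(Add(5, Mul(-10, Pow(-36, 2))), -98), 158) = Mul(Add(Add(5, Mul(-10, 1296)), -98), 158) = Mul(Add(Add(5, -12960), -98), 158) = Mul(Add(-12955, -98), 158) = Mul(-13053, 158) = -2062374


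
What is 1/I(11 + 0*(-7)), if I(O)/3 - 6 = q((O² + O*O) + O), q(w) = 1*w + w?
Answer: 1/1536 ≈ 0.00065104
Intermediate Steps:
q(w) = 2*w (q(w) = w + w = 2*w)
I(O) = 18 + 6*O + 12*O² (I(O) = 18 + 3*(2*((O² + O*O) + O)) = 18 + 3*(2*((O² + O²) + O)) = 18 + 3*(2*(2*O² + O)) = 18 + 3*(2*(O + 2*O²)) = 18 + 3*(2*O + 4*O²) = 18 + (6*O + 12*O²) = 18 + 6*O + 12*O²)
1/I(11 + 0*(-7)) = 1/(18 + 6*(11 + 0*(-7))*(1 + 2*(11 + 0*(-7)))) = 1/(18 + 6*(11 + 0)*(1 + 2*(11 + 0))) = 1/(18 + 6*11*(1 + 2*11)) = 1/(18 + 6*11*(1 + 22)) = 1/(18 + 6*11*23) = 1/(18 + 1518) = 1/1536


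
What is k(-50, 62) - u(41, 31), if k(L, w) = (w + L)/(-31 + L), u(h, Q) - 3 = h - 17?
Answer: -733/27 ≈ -27.148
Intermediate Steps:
u(h, Q) = -14 + h (u(h, Q) = 3 + (h - 17) = 3 + (-17 + h) = -14 + h)
k(L, w) = (L + w)/(-31 + L)
k(-50, 62) - u(41, 31) = (-50 + 62)/(-31 - 50) - (-14 + 41) = 12/(-81) - 1*27 = -1/81*12 - 27 = -4/27 - 27 = -733/27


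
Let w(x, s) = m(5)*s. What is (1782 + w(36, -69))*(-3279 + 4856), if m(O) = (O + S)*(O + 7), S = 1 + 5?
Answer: -11553102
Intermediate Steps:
S = 6
m(O) = (6 + O)*(7 + O) (m(O) = (O + 6)*(O + 7) = (6 + O)*(7 + O))
w(x, s) = 132*s (w(x, s) = (42 + 5² + 13*5)*s = (42 + 25 + 65)*s = 132*s)
(1782 + w(36, -69))*(-3279 + 4856) = (1782 + 132*(-69))*(-3279 + 4856) = (1782 - 9108)*1577 = -7326*1577 = -11553102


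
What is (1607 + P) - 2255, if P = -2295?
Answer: -2943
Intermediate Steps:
(1607 + P) - 2255 = (1607 - 2295) - 2255 = -688 - 2255 = -2943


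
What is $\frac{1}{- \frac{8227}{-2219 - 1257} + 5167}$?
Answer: $\frac{3476}{17968719} \approx 0.00019345$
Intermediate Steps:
$\frac{1}{- \frac{8227}{-2219 - 1257} + 5167} = \frac{1}{- \frac{8227}{-3476} + 5167} = \frac{1}{\left(-8227\right) \left(- \frac{1}{3476}\right) + 5167} = \frac{1}{\frac{8227}{3476} + 5167} = \frac{1}{\frac{17968719}{3476}} = \frac{3476}{17968719}$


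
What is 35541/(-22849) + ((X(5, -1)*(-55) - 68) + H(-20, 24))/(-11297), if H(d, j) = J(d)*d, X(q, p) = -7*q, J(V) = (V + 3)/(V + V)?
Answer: -887486107/516250306 ≈ -1.7191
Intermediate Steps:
J(V) = (3 + V)/(2*V) (J(V) = (3 + V)/((2*V)) = (3 + V)*(1/(2*V)) = (3 + V)/(2*V))
H(d, j) = 3/2 + d/2 (H(d, j) = ((3 + d)/(2*d))*d = 3/2 + d/2)
35541/(-22849) + ((X(5, -1)*(-55) - 68) + H(-20, 24))/(-11297) = 35541/(-22849) + ((-7*5*(-55) - 68) + (3/2 + (½)*(-20)))/(-11297) = 35541*(-1/22849) + ((-35*(-55) - 68) + (3/2 - 10))*(-1/11297) = -35541/22849 + ((1925 - 68) - 17/2)*(-1/11297) = -35541/22849 + (1857 - 17/2)*(-1/11297) = -35541/22849 + (3697/2)*(-1/11297) = -35541/22849 - 3697/22594 = -887486107/516250306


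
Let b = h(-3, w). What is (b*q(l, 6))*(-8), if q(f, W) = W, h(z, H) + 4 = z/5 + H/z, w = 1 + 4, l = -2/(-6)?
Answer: 1504/5 ≈ 300.80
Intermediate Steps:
l = 1/3 (l = -2*(-1/6) = 1/3 ≈ 0.33333)
w = 5
h(z, H) = -4 + z/5 + H/z (h(z, H) = -4 + (z/5 + H/z) = -4 + z/5 + H/z)
b = -94/15 (b = -4 + (1/5)*(-3) + 5/(-3) = -4 - 3/5 + 5*(-1/3) = -4 - 3/5 - 5/3 = -94/15 ≈ -6.2667)
(b*q(l, 6))*(-8) = -94/15*6*(-8) = -188/5*(-8) = 1504/5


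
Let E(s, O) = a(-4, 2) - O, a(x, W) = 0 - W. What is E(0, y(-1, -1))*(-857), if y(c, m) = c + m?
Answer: 0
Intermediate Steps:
a(x, W) = -W
E(s, O) = -2 - O (E(s, O) = -1*2 - O = -2 - O)
E(0, y(-1, -1))*(-857) = (-2 - (-1 - 1))*(-857) = (-2 - 1*(-2))*(-857) = (-2 + 2)*(-857) = 0*(-857) = 0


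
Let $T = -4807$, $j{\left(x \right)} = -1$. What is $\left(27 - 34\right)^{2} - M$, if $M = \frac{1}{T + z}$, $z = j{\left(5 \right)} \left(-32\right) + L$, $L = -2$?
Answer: $\frac{234074}{4777} \approx 49.0$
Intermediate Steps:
$z = 30$ ($z = \left(-1\right) \left(-32\right) - 2 = 32 - 2 = 30$)
$M = - \frac{1}{4777}$ ($M = \frac{1}{-4807 + 30} = \frac{1}{-4777} = - \frac{1}{4777} \approx -0.00020934$)
$\left(27 - 34\right)^{2} - M = \left(27 - 34\right)^{2} - - \frac{1}{4777} = \left(-7\right)^{2} + \frac{1}{4777} = 49 + \frac{1}{4777} = \frac{234074}{4777}$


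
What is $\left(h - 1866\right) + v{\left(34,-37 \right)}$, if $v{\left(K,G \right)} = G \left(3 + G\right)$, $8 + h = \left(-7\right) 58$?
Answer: $-1022$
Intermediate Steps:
$h = -414$ ($h = -8 - 406 = -414$)
$\left(h - 1866\right) + v{\left(34,-37 \right)} = \left(-414 - 1866\right) - 37 \left(3 - 37\right) = -2280 - -1258 = -2280 + 1258 = -1022$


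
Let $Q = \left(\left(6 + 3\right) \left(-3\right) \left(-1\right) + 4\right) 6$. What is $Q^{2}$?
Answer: $34596$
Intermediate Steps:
$Q = 186$ ($Q = \left(9 \left(-3\right) \left(-1\right) + 4\right) 6 = \left(\left(-27\right) \left(-1\right) + 4\right) 6 = \left(27 + 4\right) 6 = 31 \cdot 6 = 186$)
$Q^{2} = 186^{2} = 34596$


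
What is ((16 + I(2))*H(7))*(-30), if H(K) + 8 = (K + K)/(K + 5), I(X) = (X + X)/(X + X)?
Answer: 3485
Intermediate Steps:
I(X) = 1 (I(X) = (2*X)/((2*X)) = (2*X)*(1/(2*X)) = 1)
H(K) = -8 + 2*K/(5 + K) (H(K) = -8 + (K + K)/(K + 5) = -8 + (2*K)/(5 + K) = -8 + 2*K/(5 + K))
((16 + I(2))*H(7))*(-30) = ((16 + 1)*(2*(-20 - 3*7)/(5 + 7)))*(-30) = (17*(2*(-20 - 21)/12))*(-30) = (17*(2*(1/12)*(-41)))*(-30) = (17*(-41/6))*(-30) = -697/6*(-30) = 3485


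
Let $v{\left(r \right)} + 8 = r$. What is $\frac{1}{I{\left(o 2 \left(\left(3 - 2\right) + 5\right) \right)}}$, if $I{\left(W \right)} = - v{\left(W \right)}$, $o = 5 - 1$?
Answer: $- \frac{1}{40} \approx -0.025$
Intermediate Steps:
$v{\left(r \right)} = -8 + r$
$o = 4$ ($o = 5 - 1 = 4$)
$I{\left(W \right)} = 8 - W$ ($I{\left(W \right)} = - (-8 + W) = 8 - W$)
$\frac{1}{I{\left(o 2 \left(\left(3 - 2\right) + 5\right) \right)}} = \frac{1}{8 - 4 \cdot 2 \left(\left(3 - 2\right) + 5\right)} = \frac{1}{8 - 8 \left(1 + 5\right)} = \frac{1}{8 - 8 \cdot 6} = \frac{1}{8 - 48} = \frac{1}{-40} = - \frac{1}{40}$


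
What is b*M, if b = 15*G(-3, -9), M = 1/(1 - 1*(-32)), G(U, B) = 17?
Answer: 85/11 ≈ 7.7273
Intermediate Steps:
M = 1/33 (M = 1/(1 + 32) = 1/33 ≈ 0.030303)
b = 255 (b = 15*17 = 255)
b*M = 255*(1/33) = 85/11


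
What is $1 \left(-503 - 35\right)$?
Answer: $-538$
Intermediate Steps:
$1 \left(-503 - 35\right) = 1 \left(-538\right) = -538$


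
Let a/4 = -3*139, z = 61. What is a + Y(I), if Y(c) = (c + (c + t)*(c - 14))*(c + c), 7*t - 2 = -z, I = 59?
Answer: 1916798/7 ≈ 2.7383e+5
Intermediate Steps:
t = -59/7 (t = 2/7 + (-1*61)/7 = 2/7 + (1/7)*(-61) = 2/7 - 61/7 = -59/7 ≈ -8.4286)
a = -1668 (a = 4*(-3*139) = 4*(-417) = -1668)
Y(c) = 2*c*(c + (-14 + c)*(-59/7 + c)) (Y(c) = (c + (c - 59/7)*(c - 14))*(c + c) = (c + (-59/7 + c)*(-14 + c))*(2*c) = (c + (-14 + c)*(-59/7 + c))*(2*c) = 2*c*(c + (-14 + c)*(-59/7 + c)))
a + Y(I) = -1668 + (2/7)*59*(826 - 150*59 + 7*59**2) = -1668 + (2/7)*59*(826 - 8850 + 7*3481) = -1668 + (2/7)*59*(826 - 8850 + 24367) = -1668 + (2/7)*59*16343 = -1668 + 1928474/7 = 1916798/7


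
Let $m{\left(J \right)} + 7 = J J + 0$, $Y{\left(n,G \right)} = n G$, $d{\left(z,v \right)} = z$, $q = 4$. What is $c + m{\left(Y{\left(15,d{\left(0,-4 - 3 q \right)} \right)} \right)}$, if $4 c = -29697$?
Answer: $- \frac{29725}{4} \approx -7431.3$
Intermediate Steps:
$c = - \frac{29697}{4}$ ($c = \frac{1}{4} \left(-29697\right) = - \frac{29697}{4} \approx -7424.3$)
$Y{\left(n,G \right)} = G n$
$m{\left(J \right)} = -7 + J^{2}$ ($m{\left(J \right)} = -7 + \left(J J + 0\right) = -7 + \left(J^{2} + 0\right) = -7 + J^{2}$)
$c + m{\left(Y{\left(15,d{\left(0,-4 - 3 q \right)} \right)} \right)} = - \frac{29697}{4} - \left(7 - \left(0 \cdot 15\right)^{2}\right) = - \frac{29697}{4} - \left(7 - 0^{2}\right) = - \frac{29697}{4} + \left(-7 + 0\right) = - \frac{29697}{4} - 7 = - \frac{29725}{4}$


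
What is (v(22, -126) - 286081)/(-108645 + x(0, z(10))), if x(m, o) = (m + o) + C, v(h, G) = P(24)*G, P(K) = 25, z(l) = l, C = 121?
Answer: 289231/108514 ≈ 2.6654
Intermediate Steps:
v(h, G) = 25*G
x(m, o) = 121 + m + o (x(m, o) = (m + o) + 121 = 121 + m + o)
(v(22, -126) - 286081)/(-108645 + x(0, z(10))) = (25*(-126) - 286081)/(-108645 + (121 + 0 + 10)) = (-3150 - 286081)/(-108645 + 131) = -289231/(-108514) = -289231*(-1/108514) = 289231/108514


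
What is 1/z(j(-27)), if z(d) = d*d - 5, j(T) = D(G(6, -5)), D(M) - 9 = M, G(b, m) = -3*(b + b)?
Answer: 1/724 ≈ 0.0013812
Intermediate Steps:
G(b, m) = -6*b
D(M) = 9 + M
j(T) = -27 (j(T) = 9 - 6*6 = 9 - 36 = -27)
z(d) = -5 + d² (z(d) = d² - 5 = -5 + d²)
1/z(j(-27)) = 1/(-5 + (-27)²) = 1/(-5 + 729) = 1/724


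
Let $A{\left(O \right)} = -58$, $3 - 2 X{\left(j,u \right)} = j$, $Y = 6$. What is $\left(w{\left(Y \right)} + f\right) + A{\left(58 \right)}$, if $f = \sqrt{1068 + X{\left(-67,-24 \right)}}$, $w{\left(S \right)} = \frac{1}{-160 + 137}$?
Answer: $- \frac{1335}{23} + \sqrt{1103} \approx -24.832$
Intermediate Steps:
$X{\left(j,u \right)} = \frac{3}{2} - \frac{j}{2}$
$w{\left(S \right)} = - \frac{1}{23}$ ($w{\left(S \right)} = \frac{1}{-23} = - \frac{1}{23}$)
$f = \sqrt{1103}$ ($f = \sqrt{1068 + \left(\frac{3}{2} - - \frac{67}{2}\right)} = \sqrt{1068 + \left(\frac{3}{2} + \frac{67}{2}\right)} = \sqrt{1068 + 35} = \sqrt{1103} \approx 33.211$)
$\left(w{\left(Y \right)} + f\right) + A{\left(58 \right)} = \left(- \frac{1}{23} + \sqrt{1103}\right) - 58 = - \frac{1335}{23} + \sqrt{1103}$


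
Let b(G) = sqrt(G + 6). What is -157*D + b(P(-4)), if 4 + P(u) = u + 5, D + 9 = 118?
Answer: -17113 + sqrt(3) ≈ -17111.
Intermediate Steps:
D = 109 (D = -9 + 118 = 109)
P(u) = 1 + u (P(u) = -4 + (u + 5) = -4 + (5 + u) = 1 + u)
b(G) = sqrt(6 + G)
-157*D + b(P(-4)) = -157*109 + sqrt(6 + (1 - 4)) = -17113 + sqrt(6 - 3) = -17113 + sqrt(3)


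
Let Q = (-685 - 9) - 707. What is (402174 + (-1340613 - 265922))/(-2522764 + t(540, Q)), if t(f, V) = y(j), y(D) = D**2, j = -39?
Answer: 1204361/2521243 ≈ 0.47769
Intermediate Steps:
Q = -1401 (Q = -694 - 707 = -1401)
t(f, V) = 1521 (t(f, V) = (-39)**2 = 1521)
(402174 + (-1340613 - 265922))/(-2522764 + t(540, Q)) = (402174 + (-1340613 - 265922))/(-2522764 + 1521) = (402174 - 1606535)/(-2521243) = -1204361*(-1/2521243) = 1204361/2521243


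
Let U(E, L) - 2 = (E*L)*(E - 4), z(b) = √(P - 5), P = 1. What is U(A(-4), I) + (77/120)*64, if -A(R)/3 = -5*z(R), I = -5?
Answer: 68146/15 + 600*I ≈ 4543.1 + 600.0*I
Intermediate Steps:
z(b) = 2*I (z(b) = √(1 - 5) = √(-4) = 2*I)
A(R) = 30*I (A(R) = -(-15)*2*I = -(-30)*I = 30*I)
U(E, L) = 2 + E*L*(-4 + E) (U(E, L) = 2 + (E*L)*(E - 4) = 2 + (E*L)*(-4 + E) = 2 + E*L*(-4 + E))
U(A(-4), I) + (77/120)*64 = (2 - 5*(30*I)² - 4*30*I*(-5)) + (77/120)*64 = (2 - 5*(-900) + 600*I) + (77*(1/120))*64 = (2 + 4500 + 600*I) + (77/120)*64 = (4502 + 600*I) + 616/15 = 68146/15 + 600*I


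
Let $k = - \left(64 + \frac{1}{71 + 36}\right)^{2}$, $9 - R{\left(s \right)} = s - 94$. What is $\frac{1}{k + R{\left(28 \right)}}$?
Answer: $- \frac{11449}{46050126} \approx -0.00024862$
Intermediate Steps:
$R{\left(s \right)} = 103 - s$ ($R{\left(s \right)} = 9 - \left(s - 94\right) = 9 - \left(-94 + s\right) = 103 - s$)
$k = - \frac{46908801}{11449}$ ($k = - \left(64 + \frac{1}{107}\right)^{2} = - \left(\frac{6849}{107}\right)^{2} = \left(-1\right) \frac{46908801}{11449} = - \frac{46908801}{11449} \approx -4097.2$)
$\frac{1}{k + R{\left(28 \right)}} = \frac{1}{- \frac{46908801}{11449} + \left(103 - 28\right)} = \frac{1}{- \frac{46908801}{11449} + 75} = \frac{1}{- \frac{46050126}{11449}} = - \frac{11449}{46050126}$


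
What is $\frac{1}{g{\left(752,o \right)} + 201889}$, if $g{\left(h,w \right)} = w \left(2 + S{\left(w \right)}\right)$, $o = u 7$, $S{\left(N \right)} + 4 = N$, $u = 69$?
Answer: $\frac{1}{434212} \approx 2.303 \cdot 10^{-6}$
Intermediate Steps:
$S{\left(N \right)} = -4 + N$
$o = 483$ ($o = 69 \cdot 7 = 483$)
$g{\left(h,w \right)} = w \left(-2 + w\right)$ ($g{\left(h,w \right)} = w \left(2 + \left(-4 + w\right)\right) = w \left(-2 + w\right)$)
$\frac{1}{g{\left(752,o \right)} + 201889} = \frac{1}{483 \left(-2 + 483\right) + 201889} = \frac{1}{483 \cdot 481 + 201889} = \frac{1}{232323 + 201889} = \frac{1}{434212}$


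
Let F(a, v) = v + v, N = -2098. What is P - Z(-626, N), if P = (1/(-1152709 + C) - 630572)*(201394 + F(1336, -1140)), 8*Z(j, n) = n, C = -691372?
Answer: -31935848922056651/254356 ≈ -1.2556e+11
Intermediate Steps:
F(a, v) = 2*v
Z(j, n) = n/8
P = -7983962247190378/63589 (P = (1/(-1152709 - 691372) - 630572)*(201394 + 2*(-1140)) = (1/(-1844081) - 630572)*(201394 - 2280) = (-1/1844081 - 630572)*199114 = -1162825844333/1844081*199114 = -7983962247190378/63589 ≈ -1.2556e+11)
P - Z(-626, N) = -7983962247190378/63589 - (-2098)/8 = -7983962247190378/63589 - 1*(-1049/4) = -7983962247190378/63589 + 1049/4 = -31935848922056651/254356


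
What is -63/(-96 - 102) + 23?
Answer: 513/22 ≈ 23.318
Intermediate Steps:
-63/(-96 - 102) + 23 = -63/(-198) + 23 = -63*(-1/198) + 23 = 7/22 + 23 = 513/22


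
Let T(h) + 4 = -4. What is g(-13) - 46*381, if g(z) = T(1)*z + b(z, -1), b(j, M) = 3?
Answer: -17419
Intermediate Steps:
T(h) = -8 (T(h) = -4 - 4 = -8)
g(z) = 3 - 8*z (g(z) = -8*z + 3 = 3 - 8*z)
g(-13) - 46*381 = (3 - 8*(-13)) - 46*381 = (3 + 104) - 17526 = 107 - 17526 = -17419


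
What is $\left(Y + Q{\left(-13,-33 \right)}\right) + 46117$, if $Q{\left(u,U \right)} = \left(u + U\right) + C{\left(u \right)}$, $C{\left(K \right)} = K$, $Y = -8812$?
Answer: $37246$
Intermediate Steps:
$Q{\left(u,U \right)} = U + 2 u$ ($Q{\left(u,U \right)} = \left(u + U\right) + u = \left(U + u\right) + u = U + 2 u$)
$\left(Y + Q{\left(-13,-33 \right)}\right) + 46117 = \left(-8812 + \left(-33 + 2 \left(-13\right)\right)\right) + 46117 = \left(-8812 - 59\right) + 46117 = -8871 + 46117 = 37246$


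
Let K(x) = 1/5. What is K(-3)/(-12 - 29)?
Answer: -1/205 ≈ -0.0048781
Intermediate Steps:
K(x) = ⅕
K(-3)/(-12 - 29) = (⅕)/(-12 - 29) = (⅕)/(-41) = -1/41*⅕ = -1/205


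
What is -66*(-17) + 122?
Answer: 1244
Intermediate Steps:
-66*(-17) + 122 = 1122 + 122 = 1244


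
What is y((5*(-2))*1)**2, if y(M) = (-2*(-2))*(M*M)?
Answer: 160000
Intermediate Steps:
y(M) = 4*M**2
y((5*(-2))*1)**2 = (4*((5*(-2))*1)**2)**2 = (4*(-10*1)**2)**2 = (4*(-10)**2)**2 = (4*100)**2 = 400**2 = 160000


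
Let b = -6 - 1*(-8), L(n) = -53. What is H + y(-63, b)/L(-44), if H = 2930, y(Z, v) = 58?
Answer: 155232/53 ≈ 2928.9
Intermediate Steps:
b = 2 (b = -6 + 8 = 2)
H + y(-63, b)/L(-44) = 2930 + 58/(-53) = 2930 + 58*(-1/53) = 2930 - 58/53 = 155232/53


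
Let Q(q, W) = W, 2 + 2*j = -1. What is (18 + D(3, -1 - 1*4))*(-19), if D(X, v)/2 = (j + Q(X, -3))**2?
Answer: -2223/2 ≈ -1111.5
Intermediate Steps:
j = -3/2 (j = -1 + (1/2)*(-1) = -1 - 1/2 = -3/2 ≈ -1.5000)
D(X, v) = 81/2 (D(X, v) = 2*(-3/2 - 3)**2 = 2*(-9/2)**2 = 2*(81/4) = 81/2)
(18 + D(3, -1 - 1*4))*(-19) = (18 + 81/2)*(-19) = (117/2)*(-19) = -2223/2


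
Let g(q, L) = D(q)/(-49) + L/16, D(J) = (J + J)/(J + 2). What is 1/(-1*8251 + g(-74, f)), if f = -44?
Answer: -1764/14559689 ≈ -0.00012116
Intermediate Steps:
D(J) = 2*J/(2 + J) (D(J) = (2*J)/(2 + J) = 2*J/(2 + J))
g(q, L) = L/16 - 2*q/(49*(2 + q)) (g(q, L) = (2*q/(2 + q))/(-49) + L/16 = (2*q/(2 + q))*(-1/49) + L*(1/16) = -2*q/(49*(2 + q)) + L/16 = L/16 - 2*q/(49*(2 + q)))
1/(-1*8251 + g(-74, f)) = 1/(-1*8251 + (-32*(-74) + 49*(-44)*(2 - 74))/(784*(2 - 74))) = 1/(-8251 + (1/784)*(2368 + 49*(-44)*(-72))/(-72)) = 1/(-8251 + (1/784)*(-1/72)*(2368 + 155232)) = 1/(-8251 + (1/784)*(-1/72)*157600) = 1/(-8251 - 4925/1764) = 1/(-14559689/1764) = -1764/14559689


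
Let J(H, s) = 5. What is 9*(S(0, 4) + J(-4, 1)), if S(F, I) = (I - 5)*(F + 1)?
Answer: 36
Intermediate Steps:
S(F, I) = (1 + F)*(-5 + I) (S(F, I) = (-5 + I)*(1 + F) = (1 + F)*(-5 + I))
9*(S(0, 4) + J(-4, 1)) = 9*((-5 + 4 - 5*0 + 0*4) + 5) = 9*((-5 + 4 + 0 + 0) + 5) = 9*(-1 + 5) = 9*4 = 36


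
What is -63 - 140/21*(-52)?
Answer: 851/3 ≈ 283.67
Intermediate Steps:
-63 - 140/21*(-52) = -63 - 140*1/21*(-52) = -63 - 20/3*(-52) = -63 + 1040/3 = 851/3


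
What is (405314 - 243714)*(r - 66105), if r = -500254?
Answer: -91523614400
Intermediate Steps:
(405314 - 243714)*(r - 66105) = (405314 - 243714)*(-500254 - 66105) = 161600*(-566359) = -91523614400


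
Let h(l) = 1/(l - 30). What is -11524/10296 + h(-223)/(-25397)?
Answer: -1682881177/1503553194 ≈ -1.1193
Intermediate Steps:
h(l) = 1/(-30 + l)
-11524/10296 + h(-223)/(-25397) = -11524/10296 + 1/(-30 - 223*(-25397)) = -11524*1/10296 - 1/25397/(-253) = -2881/2574 - 1/253*(-1/25397) = -2881/2574 + 1/6425441 = -1682881177/1503553194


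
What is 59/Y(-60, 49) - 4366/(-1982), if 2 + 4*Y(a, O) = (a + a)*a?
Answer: 135145/60451 ≈ 2.2356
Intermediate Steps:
Y(a, O) = -½ + a²/2 (Y(a, O) = -½ + ((a + a)*a)/4 = -½ + ((2*a)*a)/4 = -½ + (2*a²)/4 = -½ + a²/2)
59/Y(-60, 49) - 4366/(-1982) = 59/(-½ + (½)*(-60)²) - 4366/(-1982) = 59/(-½ + (½)*3600) - 4366*(-1/1982) = 59/(-½ + 1800) + 2183/991 = 59/(3599/2) + 2183/991 = 59*(2/3599) + 2183/991 = 2/61 + 2183/991 = 135145/60451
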